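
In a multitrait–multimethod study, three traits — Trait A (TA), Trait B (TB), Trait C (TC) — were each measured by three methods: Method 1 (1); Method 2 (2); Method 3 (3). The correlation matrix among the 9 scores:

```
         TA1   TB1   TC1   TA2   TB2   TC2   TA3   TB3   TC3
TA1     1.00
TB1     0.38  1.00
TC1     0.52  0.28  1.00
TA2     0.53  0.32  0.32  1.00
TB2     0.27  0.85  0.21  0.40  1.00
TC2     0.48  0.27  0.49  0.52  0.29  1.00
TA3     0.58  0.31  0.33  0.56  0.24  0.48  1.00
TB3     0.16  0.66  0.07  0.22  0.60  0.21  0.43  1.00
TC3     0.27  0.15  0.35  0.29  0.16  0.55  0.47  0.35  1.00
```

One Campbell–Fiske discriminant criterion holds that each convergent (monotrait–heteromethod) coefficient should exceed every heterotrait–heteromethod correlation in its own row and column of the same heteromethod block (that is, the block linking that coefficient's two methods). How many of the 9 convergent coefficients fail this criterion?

Convergent coefficients and their comparison sets:
TA (methods 1·2): 0.53 vs {0.27, 0.32, 0.48, 0.32} → pass.
TA (methods 1·3): 0.58 vs {0.16, 0.31, 0.27, 0.33} → pass.
TA (methods 2·3): 0.56 vs {0.22, 0.24, 0.29, 0.48} → pass.
TB (methods 1·2): 0.85 vs {0.32, 0.27, 0.27, 0.21} → pass.
TB (methods 1·3): 0.66 vs {0.31, 0.16, 0.15, 0.07} → pass.
TB (methods 2·3): 0.60 vs {0.24, 0.22, 0.16, 0.21} → pass.
TC (methods 1·2): 0.49 vs {0.32, 0.48, 0.21, 0.27} → pass.
TC (methods 1·3): 0.35 vs {0.33, 0.27, 0.07, 0.15} → pass.
TC (methods 2·3): 0.55 vs {0.48, 0.29, 0.21, 0.16} → pass.
0 of 9 fail.

0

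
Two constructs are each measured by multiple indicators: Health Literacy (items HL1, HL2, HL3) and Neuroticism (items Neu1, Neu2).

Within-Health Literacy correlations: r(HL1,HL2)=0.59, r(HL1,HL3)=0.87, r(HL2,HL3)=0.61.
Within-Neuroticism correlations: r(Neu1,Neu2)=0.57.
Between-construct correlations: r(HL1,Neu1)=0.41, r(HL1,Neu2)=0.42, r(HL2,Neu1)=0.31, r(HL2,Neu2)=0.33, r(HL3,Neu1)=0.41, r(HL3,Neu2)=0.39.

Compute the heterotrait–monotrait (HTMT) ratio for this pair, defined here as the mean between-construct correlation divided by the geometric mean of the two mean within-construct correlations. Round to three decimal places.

0.603

Mean heterotrait r = 2.27/6 = 0.3783.
Mean within-HL = 2.07/3 = 0.6900; mean within-Neu = 0.57/1 = 0.5700.
Geometric mean = √(0.6900 × 0.5700) = 0.6271.
HTMT = 0.3783 / 0.6271 = 0.603.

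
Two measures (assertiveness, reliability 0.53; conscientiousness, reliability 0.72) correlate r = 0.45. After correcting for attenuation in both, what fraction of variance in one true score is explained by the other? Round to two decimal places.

0.53

Disattenuated r = 0.45 / √(0.53 × 0.72) = 0.45 / 0.6177 = 0.7285.
Shared true-score variance = 0.7285² = 0.5307 ≈ 0.53.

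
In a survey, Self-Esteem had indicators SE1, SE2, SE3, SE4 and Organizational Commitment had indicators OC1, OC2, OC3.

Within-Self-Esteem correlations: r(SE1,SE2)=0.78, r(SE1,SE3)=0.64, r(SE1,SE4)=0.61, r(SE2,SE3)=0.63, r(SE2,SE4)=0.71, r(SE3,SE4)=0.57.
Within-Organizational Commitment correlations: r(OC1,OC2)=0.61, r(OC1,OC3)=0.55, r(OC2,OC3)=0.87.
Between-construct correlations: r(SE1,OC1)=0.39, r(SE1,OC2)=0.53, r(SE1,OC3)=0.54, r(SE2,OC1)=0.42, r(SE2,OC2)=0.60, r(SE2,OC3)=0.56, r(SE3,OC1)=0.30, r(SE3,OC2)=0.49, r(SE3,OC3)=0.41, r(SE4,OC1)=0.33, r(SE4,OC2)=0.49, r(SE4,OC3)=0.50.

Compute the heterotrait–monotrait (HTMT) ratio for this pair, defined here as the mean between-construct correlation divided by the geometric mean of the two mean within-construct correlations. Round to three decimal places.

Mean between = 5.56/12 = 0.4633.
Mean within-SE = 3.94/6 = 0.6567; mean within-OC = 2.03/3 = 0.6767.
Geometric mean = √(0.6567 × 0.6767) = 0.6666.
HTMT = 0.4633 / 0.6666 = 0.695.

0.695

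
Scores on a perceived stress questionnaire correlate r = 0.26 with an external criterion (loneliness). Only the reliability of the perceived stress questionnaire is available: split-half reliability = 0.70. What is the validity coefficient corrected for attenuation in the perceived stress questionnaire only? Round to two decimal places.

0.31

Single correction: r_c = r_obs / √r_xx = 0.26 / √0.70 = 0.26 / 0.8367 ≈ 0.31.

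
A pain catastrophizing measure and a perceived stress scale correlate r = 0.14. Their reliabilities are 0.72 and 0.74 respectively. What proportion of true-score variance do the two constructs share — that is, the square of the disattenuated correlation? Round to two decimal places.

Disattenuated r = 0.14 / √(0.72 × 0.74) = 0.14 / 0.7299 = 0.1918.
Shared true-score variance = 0.1918² = 0.0368 ≈ 0.04.

0.04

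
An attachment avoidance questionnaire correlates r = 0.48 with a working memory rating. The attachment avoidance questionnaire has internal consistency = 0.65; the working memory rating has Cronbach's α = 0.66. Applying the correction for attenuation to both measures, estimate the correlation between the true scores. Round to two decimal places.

0.73

r_true = r_obs / √(r_xx · r_yy) = 0.48 / √(0.65 × 0.66) = 0.48 / √0.4290 = 0.48 / 0.6550 ≈ 0.73.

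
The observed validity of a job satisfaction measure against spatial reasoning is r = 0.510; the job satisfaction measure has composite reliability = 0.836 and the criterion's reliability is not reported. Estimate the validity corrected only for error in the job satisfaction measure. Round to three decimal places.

Single correction: r_c = r_obs / √r_xx = 0.510 / √0.836 = 0.510 / 0.9143 ≈ 0.558.

0.558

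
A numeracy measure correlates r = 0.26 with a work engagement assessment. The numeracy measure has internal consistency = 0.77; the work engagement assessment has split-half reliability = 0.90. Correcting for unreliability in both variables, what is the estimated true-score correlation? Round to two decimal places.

0.31

r_true = r_obs / √(r_xx · r_yy) = 0.26 / √(0.77 × 0.90) = 0.26 / √0.6930 = 0.26 / 0.8325 ≈ 0.31.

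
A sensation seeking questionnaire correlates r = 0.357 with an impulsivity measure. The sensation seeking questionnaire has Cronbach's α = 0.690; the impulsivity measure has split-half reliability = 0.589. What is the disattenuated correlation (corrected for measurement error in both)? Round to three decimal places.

0.560

r_true = r_obs / √(r_xx · r_yy) = 0.357 / √(0.690 × 0.589) = 0.357 / √0.406410 = 0.357 / 0.6375 ≈ 0.560.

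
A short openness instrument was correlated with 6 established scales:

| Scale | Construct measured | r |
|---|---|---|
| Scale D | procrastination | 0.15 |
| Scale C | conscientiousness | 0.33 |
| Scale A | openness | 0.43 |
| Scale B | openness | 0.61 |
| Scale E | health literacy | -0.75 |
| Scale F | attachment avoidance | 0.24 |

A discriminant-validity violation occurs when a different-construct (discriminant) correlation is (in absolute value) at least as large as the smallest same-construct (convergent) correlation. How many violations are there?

Convergent (same construct = openness): Scale A, Scale B.
Smallest convergent = 0.43. Discriminant |r|: 0.15, 0.33, 0.75, 0.24; count ≥ 0.43 → 1.

1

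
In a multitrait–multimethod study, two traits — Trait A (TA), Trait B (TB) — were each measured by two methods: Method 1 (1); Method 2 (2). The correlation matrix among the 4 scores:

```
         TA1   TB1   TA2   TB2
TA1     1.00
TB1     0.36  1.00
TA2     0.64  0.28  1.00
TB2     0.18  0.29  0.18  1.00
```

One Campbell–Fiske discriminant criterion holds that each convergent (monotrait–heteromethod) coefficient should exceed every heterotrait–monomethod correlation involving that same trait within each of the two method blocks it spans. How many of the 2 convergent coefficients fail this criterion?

Checking each validity diagonal entry against its comparison values:
TA (methods 1·2): 0.64 vs {0.36, 0.18} → pass.
TB (methods 1·2): 0.29 vs {0.36, 0.18} → fail.
1 of 2 fail.

1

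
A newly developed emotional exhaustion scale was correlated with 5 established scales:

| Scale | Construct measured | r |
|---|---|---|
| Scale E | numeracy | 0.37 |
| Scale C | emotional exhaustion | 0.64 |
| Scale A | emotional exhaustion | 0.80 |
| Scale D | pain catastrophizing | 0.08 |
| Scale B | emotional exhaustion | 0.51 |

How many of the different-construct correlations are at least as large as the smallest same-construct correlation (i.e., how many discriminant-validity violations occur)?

0

Convergent (same construct = emotional exhaustion): Scale C, Scale A, Scale B.
Smallest convergent = 0.51. Discriminant values: 0.37, 0.08; count ≥ 0.51 → 0.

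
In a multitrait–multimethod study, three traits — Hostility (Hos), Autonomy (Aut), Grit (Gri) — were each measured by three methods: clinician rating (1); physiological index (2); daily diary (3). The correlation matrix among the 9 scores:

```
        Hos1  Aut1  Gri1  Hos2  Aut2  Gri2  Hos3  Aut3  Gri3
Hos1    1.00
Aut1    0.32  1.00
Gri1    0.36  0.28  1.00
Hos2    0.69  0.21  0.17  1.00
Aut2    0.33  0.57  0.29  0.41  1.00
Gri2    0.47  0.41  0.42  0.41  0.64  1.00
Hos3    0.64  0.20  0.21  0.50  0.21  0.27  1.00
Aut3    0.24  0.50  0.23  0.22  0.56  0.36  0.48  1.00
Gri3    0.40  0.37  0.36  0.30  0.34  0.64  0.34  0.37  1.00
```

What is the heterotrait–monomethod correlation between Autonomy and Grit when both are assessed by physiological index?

Different traits, same method: r(Aut2, Gri2) = 0.64.

0.64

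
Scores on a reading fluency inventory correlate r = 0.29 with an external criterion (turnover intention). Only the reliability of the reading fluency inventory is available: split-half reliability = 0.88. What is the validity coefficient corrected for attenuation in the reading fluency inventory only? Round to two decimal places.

Single correction: r_c = r_obs / √r_xx = 0.29 / √0.88 = 0.29 / 0.9381 ≈ 0.31.

0.31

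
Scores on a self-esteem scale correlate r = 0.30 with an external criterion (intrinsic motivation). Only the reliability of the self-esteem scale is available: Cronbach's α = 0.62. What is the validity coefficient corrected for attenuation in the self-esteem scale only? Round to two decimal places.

0.38

Single correction: r_c = r_obs / √r_xx = 0.30 / √0.62 = 0.30 / 0.7874 ≈ 0.38.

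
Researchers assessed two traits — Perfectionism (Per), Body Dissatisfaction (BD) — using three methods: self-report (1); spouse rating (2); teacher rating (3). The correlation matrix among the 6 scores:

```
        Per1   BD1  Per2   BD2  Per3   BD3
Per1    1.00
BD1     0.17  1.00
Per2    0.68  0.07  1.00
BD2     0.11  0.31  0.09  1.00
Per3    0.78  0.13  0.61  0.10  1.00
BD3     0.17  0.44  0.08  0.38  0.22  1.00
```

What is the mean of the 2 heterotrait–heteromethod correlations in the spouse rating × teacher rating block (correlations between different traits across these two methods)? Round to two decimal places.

HTHM values (method 2 × method 3): 0.08, 0.10; mean = 0.18/2 = 0.09.

0.09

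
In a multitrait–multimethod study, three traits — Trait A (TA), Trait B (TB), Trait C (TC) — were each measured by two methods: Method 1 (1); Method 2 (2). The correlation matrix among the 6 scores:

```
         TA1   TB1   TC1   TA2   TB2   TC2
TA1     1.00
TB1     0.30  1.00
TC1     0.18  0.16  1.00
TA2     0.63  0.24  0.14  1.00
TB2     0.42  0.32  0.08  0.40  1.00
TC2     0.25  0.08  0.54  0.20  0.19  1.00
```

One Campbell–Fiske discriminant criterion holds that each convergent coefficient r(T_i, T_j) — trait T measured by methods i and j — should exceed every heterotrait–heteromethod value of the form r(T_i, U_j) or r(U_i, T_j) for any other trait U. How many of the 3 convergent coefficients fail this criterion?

1

Convergent coefficients and their comparison sets:
TA (methods 1·2): 0.63 vs {0.42, 0.24, 0.25, 0.14} → pass.
TB (methods 1·2): 0.32 vs {0.24, 0.42, 0.08, 0.08} → fail.
TC (methods 1·2): 0.54 vs {0.14, 0.25, 0.08, 0.08} → pass.
1 of 3 fail.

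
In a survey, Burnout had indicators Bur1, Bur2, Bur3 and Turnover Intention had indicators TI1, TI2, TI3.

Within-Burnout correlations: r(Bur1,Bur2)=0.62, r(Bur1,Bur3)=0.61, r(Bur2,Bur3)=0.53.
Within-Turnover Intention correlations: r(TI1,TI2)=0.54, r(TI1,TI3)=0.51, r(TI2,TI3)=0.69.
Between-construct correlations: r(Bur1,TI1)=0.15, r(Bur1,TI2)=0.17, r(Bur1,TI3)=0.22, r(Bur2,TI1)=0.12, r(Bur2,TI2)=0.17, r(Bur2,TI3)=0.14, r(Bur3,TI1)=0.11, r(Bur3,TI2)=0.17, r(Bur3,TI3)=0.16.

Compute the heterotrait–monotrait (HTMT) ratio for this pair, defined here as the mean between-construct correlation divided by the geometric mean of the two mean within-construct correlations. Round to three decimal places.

0.269

Mean heterotrait r = 1.41/9 = 0.1567.
Mean within-Bur = 1.76/3 = 0.5867; mean within-TI = 1.74/3 = 0.5800.
Geometric mean = √(0.5867 × 0.5800) = 0.5833.
HTMT = 0.1567 / 0.5833 = 0.269.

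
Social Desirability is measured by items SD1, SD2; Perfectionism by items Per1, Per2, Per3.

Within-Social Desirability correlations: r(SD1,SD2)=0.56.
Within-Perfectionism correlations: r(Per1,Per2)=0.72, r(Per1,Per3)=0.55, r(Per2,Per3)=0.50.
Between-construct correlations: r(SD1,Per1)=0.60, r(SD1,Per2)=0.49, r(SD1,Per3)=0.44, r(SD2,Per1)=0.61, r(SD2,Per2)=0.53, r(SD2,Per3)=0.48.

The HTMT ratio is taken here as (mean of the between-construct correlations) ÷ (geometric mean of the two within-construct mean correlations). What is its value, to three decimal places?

Mean between = 3.15/6 = 0.5250.
Mean within-SD = 0.56/1 = 0.5600; mean within-Per = 1.77/3 = 0.5900.
Geometric mean = √(0.5600 × 0.5900) = 0.5748.
HTMT = 0.5250 / 0.5748 = 0.913.

0.913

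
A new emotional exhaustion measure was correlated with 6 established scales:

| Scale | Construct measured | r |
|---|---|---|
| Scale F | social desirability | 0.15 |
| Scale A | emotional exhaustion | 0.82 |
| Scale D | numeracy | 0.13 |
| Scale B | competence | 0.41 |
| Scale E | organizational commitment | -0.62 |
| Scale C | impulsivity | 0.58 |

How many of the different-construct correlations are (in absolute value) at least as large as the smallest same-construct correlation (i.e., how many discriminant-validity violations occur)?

Convergent (same construct = emotional exhaustion): Scale A.
Smallest convergent = 0.82. Discriminant |r|: 0.15, 0.13, 0.41, 0.62, 0.58; count ≥ 0.82 → 0.

0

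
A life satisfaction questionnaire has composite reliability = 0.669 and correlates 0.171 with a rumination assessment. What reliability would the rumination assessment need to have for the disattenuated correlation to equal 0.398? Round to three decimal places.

r_true = r_obs / √(r_xx · r_yy) ⇒ 0.398 = 0.171 / √(0.669 · r_yy).
√(0.669 · r_yy) = 0.171 / 0.398 = 0.4296; 0.669 · r_yy = 0.1846; r_yy = 0.1846 / 0.669 ≈ 0.276.

0.276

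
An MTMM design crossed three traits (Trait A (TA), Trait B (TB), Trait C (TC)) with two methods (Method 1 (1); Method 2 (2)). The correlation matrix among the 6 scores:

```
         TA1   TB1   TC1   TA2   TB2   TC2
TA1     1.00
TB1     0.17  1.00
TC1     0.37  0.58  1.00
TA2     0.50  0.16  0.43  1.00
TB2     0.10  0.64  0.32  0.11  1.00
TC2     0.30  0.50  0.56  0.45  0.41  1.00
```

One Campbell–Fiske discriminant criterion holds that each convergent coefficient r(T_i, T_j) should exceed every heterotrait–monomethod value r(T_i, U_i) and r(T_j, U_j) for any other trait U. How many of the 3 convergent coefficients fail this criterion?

1

Convergent coefficients and their comparison sets:
TA (methods 1·2): 0.50 vs {0.17, 0.11, 0.37, 0.45} → pass.
TB (methods 1·2): 0.64 vs {0.17, 0.11, 0.58, 0.41} → pass.
TC (methods 1·2): 0.56 vs {0.37, 0.45, 0.58, 0.41} → fail.
1 of 3 fail.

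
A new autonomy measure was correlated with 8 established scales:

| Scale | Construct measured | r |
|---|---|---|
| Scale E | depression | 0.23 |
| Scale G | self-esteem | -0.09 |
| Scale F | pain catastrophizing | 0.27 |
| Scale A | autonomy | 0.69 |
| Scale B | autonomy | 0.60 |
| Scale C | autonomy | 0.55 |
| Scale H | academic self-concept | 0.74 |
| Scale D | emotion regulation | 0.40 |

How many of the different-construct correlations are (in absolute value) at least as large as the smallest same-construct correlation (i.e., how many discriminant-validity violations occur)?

1

Convergent (same construct = autonomy): Scale A, Scale B, Scale C.
Smallest convergent = 0.55. Discriminant |r|: 0.23, 0.09, 0.27, 0.74, 0.40; count ≥ 0.55 → 1.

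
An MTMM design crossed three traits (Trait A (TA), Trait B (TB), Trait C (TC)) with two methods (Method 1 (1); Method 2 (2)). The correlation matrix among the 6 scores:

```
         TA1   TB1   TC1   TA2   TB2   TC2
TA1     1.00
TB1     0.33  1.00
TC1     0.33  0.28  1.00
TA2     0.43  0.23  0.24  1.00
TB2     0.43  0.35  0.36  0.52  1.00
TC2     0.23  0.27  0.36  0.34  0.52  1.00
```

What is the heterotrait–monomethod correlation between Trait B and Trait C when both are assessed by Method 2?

Different traits, same method: r(TB2, TC2) = 0.52.

0.52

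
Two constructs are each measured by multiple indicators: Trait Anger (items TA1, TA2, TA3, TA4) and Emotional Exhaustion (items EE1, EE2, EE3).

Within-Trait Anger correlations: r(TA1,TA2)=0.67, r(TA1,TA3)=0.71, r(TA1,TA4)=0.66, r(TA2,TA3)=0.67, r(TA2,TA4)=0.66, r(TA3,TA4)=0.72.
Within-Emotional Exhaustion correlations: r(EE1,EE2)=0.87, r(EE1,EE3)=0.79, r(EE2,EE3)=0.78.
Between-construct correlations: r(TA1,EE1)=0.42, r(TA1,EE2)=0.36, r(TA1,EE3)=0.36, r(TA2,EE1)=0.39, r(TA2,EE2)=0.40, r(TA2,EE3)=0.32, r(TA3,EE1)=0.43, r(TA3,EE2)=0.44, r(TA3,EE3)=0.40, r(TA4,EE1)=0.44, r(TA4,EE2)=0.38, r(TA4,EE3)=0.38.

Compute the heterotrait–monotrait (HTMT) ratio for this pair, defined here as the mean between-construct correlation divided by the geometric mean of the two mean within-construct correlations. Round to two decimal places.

0.53

Between-construct mean = 4.72/12 = 0.3933.
Mean within-TA = 4.09/6 = 0.6817; mean within-EE = 2.44/3 = 0.8133.
Geometric mean = √(0.6817 × 0.8133) = 0.7446.
HTMT = 0.3933 / 0.7446 = 0.53.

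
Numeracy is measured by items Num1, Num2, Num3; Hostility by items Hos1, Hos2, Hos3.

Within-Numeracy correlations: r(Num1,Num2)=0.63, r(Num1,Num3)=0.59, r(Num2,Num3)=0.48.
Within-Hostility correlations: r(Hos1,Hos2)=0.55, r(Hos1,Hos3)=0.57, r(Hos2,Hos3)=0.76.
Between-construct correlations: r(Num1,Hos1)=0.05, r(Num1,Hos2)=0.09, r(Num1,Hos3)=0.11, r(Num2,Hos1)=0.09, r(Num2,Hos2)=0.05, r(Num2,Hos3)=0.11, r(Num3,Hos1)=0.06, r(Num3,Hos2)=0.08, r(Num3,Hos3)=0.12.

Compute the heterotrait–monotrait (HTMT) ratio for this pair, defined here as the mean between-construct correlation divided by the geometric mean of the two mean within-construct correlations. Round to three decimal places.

0.142

Mean between = 0.76/9 = 0.0844.
Mean within-Num = 1.70/3 = 0.5667; mean within-Hos = 1.88/3 = 0.6267.
Geometric mean = √(0.5667 × 0.6267) = 0.5959.
HTMT = 0.0844 / 0.5959 = 0.142.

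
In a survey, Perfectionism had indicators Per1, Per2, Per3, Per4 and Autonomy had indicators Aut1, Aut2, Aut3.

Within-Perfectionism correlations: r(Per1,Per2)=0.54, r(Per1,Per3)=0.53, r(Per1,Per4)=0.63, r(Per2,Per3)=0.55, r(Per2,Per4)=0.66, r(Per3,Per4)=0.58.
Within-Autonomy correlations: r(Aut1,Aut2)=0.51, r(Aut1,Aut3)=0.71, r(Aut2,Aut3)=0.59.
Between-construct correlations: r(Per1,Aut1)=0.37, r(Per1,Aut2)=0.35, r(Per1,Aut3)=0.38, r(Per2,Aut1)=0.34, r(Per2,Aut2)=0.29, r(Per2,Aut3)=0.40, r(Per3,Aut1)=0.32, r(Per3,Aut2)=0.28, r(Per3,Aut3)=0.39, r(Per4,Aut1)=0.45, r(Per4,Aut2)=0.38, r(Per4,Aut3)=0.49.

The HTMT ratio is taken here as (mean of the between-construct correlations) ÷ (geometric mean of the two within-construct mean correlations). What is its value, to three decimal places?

Mean between = 4.44/12 = 0.3700.
Mean within-Per = 3.49/6 = 0.5817; mean within-Aut = 1.81/3 = 0.6033.
Geometric mean = √(0.5817 × 0.6033) = 0.5924.
HTMT = 0.3700 / 0.5924 = 0.625.

0.625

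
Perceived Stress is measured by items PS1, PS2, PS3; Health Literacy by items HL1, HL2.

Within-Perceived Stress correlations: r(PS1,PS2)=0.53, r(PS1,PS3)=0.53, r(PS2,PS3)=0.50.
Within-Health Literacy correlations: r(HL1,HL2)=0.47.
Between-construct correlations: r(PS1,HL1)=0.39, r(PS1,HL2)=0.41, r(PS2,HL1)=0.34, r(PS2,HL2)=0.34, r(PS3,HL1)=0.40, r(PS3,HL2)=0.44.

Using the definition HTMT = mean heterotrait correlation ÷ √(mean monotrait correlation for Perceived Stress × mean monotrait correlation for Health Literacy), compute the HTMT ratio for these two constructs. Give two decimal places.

0.78

Mean heterotrait r = 2.32/6 = 0.3867.
Mean within-PS = 1.56/3 = 0.5200; mean within-HL = 0.47/1 = 0.4700.
Geometric mean = √(0.5200 × 0.4700) = 0.4944.
HTMT = 0.3867 / 0.4944 = 0.78.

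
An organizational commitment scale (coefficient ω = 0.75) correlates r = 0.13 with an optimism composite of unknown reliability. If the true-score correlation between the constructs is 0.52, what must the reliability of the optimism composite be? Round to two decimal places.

r_true = r_obs / √(r_xx · r_yy) ⇒ 0.52 = 0.13 / √(0.75 · r_yy).
√(0.75 · r_yy) = 0.13 / 0.52 = 0.2500; 0.75 · r_yy = 0.0625; r_yy = 0.0625 / 0.75 ≈ 0.08.

0.08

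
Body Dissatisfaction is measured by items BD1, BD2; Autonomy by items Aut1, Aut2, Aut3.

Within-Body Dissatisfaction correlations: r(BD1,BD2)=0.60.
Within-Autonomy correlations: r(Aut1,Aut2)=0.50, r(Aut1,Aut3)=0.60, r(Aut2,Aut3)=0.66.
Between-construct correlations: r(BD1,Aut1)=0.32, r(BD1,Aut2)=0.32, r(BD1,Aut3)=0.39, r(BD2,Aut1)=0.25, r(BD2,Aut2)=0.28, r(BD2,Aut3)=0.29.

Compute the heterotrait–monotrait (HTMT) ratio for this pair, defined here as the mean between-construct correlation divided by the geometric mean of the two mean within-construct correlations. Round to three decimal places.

Mean between = 1.85/6 = 0.3083.
Mean within-BD = 0.60/1 = 0.6000; mean within-Aut = 1.76/3 = 0.5867.
Geometric mean = √(0.6000 × 0.5867) = 0.5933.
HTMT = 0.3083 / 0.5933 = 0.520.

0.520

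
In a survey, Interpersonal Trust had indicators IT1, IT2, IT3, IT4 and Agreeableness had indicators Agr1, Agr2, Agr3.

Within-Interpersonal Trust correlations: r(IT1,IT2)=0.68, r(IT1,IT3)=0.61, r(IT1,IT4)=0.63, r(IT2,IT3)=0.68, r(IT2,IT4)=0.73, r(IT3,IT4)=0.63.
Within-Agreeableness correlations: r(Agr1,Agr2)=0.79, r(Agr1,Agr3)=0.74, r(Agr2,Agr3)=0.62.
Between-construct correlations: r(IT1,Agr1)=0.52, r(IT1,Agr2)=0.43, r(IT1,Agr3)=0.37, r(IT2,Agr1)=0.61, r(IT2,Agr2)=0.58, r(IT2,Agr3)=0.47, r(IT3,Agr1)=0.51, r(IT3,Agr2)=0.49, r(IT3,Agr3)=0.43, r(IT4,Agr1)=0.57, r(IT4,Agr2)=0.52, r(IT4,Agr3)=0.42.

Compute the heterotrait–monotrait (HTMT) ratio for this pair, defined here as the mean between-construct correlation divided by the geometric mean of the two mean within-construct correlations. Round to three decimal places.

0.717

Mean heterotrait r = 5.92/12 = 0.4933.
Mean within-IT = 3.96/6 = 0.6600; mean within-Agr = 2.15/3 = 0.7167.
Geometric mean = √(0.6600 × 0.7167) = 0.6878.
HTMT = 0.4933 / 0.6878 = 0.717.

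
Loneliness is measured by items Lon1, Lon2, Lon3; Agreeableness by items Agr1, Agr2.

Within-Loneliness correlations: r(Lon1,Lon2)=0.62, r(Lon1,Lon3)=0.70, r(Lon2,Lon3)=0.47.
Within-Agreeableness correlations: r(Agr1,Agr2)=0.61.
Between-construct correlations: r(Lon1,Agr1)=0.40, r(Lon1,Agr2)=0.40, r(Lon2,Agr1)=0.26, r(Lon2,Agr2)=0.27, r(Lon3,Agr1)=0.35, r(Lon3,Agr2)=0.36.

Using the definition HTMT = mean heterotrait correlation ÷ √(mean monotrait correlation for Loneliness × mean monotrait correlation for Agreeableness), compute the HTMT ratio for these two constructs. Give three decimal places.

0.564

Between-construct mean = 2.04/6 = 0.3400.
Mean within-Lon = 1.79/3 = 0.5967; mean within-Agr = 0.61/1 = 0.6100.
Geometric mean = √(0.5967 × 0.6100) = 0.6033.
HTMT = 0.3400 / 0.6033 = 0.564.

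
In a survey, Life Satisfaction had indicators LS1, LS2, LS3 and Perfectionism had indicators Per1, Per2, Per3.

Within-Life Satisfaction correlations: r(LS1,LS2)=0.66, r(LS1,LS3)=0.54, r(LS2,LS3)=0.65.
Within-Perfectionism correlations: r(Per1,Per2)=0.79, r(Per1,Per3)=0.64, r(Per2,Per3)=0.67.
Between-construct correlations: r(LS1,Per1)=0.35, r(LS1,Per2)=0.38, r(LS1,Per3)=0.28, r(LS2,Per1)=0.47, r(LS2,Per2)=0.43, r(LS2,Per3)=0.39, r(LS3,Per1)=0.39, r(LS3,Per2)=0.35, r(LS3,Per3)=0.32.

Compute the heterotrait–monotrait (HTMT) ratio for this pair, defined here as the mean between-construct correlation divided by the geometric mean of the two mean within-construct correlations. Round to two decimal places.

0.57

Mean heterotrait r = 3.36/9 = 0.3733.
Mean within-LS = 1.85/3 = 0.6167; mean within-Per = 2.10/3 = 0.7000.
Geometric mean = √(0.6167 × 0.7000) = 0.6570.
HTMT = 0.3733 / 0.6570 = 0.57.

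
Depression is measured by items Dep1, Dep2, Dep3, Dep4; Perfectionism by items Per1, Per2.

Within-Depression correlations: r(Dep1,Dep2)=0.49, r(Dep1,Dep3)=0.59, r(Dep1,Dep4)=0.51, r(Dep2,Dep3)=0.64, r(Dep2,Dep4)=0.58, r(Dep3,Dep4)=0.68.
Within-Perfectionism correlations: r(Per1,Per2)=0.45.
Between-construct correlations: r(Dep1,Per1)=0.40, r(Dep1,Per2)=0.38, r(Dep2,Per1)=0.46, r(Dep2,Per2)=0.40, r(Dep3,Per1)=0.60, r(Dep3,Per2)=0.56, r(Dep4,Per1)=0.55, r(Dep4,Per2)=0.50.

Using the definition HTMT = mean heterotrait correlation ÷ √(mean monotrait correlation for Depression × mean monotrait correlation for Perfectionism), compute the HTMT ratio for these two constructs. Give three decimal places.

Mean between = 3.85/8 = 0.4813.
Mean within-Dep = 3.49/6 = 0.5817; mean within-Per = 0.45/1 = 0.4500.
Geometric mean = √(0.5817 × 0.4500) = 0.5116.
HTMT = 0.4813 / 0.5116 = 0.941.

0.941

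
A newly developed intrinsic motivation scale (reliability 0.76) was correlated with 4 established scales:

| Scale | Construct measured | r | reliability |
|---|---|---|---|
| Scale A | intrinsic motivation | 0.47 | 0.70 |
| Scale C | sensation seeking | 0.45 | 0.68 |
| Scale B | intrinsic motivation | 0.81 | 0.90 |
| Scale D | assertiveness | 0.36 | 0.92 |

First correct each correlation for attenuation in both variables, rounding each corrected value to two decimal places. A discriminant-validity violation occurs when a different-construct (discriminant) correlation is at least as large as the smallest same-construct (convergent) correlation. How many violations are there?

0

Disattenuated r (r / √(r_scale · r_new)):
  Scale A (conv): 0.47 / √(0.70·0.76) = 0.64
  Scale C (disc): 0.45 / √(0.68·0.76) = 0.63
  Scale B (conv): 0.81 / √(0.90·0.76) = 0.98
  Scale D (disc): 0.36 / √(0.92·0.76) = 0.43
Smallest convergent = 0.64. Discriminant values: 0.63, 0.43; count ≥ 0.64 → 0.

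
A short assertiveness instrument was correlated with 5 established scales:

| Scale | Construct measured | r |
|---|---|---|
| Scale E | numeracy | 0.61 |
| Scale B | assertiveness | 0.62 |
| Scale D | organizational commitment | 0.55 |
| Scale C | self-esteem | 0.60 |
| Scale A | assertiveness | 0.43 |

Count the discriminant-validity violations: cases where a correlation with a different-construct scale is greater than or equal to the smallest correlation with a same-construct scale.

Convergent (same construct = assertiveness): Scale B, Scale A.
Smallest convergent = 0.43. Discriminant values: 0.61, 0.55, 0.60; count ≥ 0.43 → 3.

3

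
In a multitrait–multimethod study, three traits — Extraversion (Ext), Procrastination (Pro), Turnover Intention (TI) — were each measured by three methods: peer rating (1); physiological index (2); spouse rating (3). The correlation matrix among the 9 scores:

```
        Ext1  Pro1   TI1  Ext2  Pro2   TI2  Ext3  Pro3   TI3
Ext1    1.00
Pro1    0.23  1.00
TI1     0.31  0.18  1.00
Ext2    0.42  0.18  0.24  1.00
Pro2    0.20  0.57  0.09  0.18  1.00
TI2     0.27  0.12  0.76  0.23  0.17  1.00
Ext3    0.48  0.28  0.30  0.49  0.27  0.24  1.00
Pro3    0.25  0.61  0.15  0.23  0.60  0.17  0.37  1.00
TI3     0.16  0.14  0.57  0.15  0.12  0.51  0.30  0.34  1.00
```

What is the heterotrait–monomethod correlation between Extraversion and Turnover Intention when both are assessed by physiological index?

Different traits, same method: r(Ext2, TI2) = 0.23.

0.23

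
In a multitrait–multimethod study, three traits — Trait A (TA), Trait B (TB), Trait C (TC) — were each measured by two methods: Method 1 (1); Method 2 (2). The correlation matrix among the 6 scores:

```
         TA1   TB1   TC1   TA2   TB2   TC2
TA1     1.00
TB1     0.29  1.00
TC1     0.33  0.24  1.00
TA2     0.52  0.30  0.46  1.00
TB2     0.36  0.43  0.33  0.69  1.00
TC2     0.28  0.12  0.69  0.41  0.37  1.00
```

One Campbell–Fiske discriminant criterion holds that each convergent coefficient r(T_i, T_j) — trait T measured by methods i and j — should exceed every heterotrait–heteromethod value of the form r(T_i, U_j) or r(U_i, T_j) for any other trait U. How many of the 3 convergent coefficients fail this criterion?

Each convergent coefficient versus the relevant comparison correlations:
TA (methods 1·2): 0.52 vs {0.36, 0.30, 0.28, 0.46} → pass.
TB (methods 1·2): 0.43 vs {0.30, 0.36, 0.12, 0.33} → pass.
TC (methods 1·2): 0.69 vs {0.46, 0.28, 0.33, 0.12} → pass.
0 of 3 fail.

0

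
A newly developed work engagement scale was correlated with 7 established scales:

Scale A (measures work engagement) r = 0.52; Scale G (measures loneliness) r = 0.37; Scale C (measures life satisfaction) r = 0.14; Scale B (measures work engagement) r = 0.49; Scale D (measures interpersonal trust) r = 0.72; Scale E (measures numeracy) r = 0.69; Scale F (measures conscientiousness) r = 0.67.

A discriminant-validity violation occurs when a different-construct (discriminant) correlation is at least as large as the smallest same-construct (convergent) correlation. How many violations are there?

Convergent (same construct = work engagement): Scale A, Scale B.
Smallest convergent = 0.49. Discriminant values: 0.37, 0.14, 0.72, 0.69, 0.67; count ≥ 0.49 → 3.

3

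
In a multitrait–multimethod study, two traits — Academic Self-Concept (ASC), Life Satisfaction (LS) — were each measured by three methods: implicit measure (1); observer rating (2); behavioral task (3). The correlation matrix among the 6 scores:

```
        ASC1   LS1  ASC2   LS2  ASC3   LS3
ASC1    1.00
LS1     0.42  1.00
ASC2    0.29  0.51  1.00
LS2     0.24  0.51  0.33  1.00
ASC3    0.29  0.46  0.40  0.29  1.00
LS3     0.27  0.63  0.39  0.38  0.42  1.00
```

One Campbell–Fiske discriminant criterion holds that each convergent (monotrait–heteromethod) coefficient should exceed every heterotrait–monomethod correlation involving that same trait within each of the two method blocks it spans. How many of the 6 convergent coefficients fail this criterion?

4

Each convergent coefficient versus the relevant comparison correlations:
ASC (methods 1·2): 0.29 vs {0.42, 0.33} → fail.
ASC (methods 1·3): 0.29 vs {0.42, 0.42} → fail.
ASC (methods 2·3): 0.40 vs {0.33, 0.42} → fail.
LS (methods 1·2): 0.51 vs {0.42, 0.33} → pass.
LS (methods 1·3): 0.63 vs {0.42, 0.42} → pass.
LS (methods 2·3): 0.38 vs {0.33, 0.42} → fail.
4 of 6 fail.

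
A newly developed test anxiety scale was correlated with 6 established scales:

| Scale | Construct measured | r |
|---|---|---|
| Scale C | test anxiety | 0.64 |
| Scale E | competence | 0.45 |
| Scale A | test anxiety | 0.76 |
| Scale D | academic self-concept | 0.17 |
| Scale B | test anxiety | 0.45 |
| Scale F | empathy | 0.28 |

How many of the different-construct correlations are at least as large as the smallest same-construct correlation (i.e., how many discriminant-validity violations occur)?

Convergent (same construct = test anxiety): Scale C, Scale A, Scale B.
Smallest convergent = 0.45. Discriminant values: 0.45, 0.17, 0.28; count ≥ 0.45 → 1.

1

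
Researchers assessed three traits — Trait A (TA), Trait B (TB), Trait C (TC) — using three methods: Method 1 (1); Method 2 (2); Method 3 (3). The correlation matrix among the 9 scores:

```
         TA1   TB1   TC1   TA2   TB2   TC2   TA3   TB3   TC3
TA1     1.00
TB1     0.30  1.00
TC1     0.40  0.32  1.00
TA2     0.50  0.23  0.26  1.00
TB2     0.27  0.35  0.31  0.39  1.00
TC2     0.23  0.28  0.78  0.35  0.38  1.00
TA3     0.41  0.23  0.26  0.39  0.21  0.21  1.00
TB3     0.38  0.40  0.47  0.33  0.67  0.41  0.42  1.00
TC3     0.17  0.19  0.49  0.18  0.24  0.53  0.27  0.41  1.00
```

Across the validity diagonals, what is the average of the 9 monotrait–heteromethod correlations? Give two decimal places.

Convergent values: 0.50, 0.41, 0.39, 0.35, 0.40, 0.67, 0.78, 0.49, 0.53; mean = 4.52/9 = 0.50.

0.50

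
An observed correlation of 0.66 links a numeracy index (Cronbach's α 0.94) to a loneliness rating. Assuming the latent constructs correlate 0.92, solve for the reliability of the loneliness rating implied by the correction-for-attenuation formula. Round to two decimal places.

0.55

r_true = r_obs / √(r_xx · r_yy) ⇒ 0.92 = 0.66 / √(0.94 · r_yy).
√(0.94 · r_yy) = 0.66 / 0.92 = 0.7174; 0.94 · r_yy = 0.5147; r_yy = 0.5147 / 0.94 ≈ 0.55.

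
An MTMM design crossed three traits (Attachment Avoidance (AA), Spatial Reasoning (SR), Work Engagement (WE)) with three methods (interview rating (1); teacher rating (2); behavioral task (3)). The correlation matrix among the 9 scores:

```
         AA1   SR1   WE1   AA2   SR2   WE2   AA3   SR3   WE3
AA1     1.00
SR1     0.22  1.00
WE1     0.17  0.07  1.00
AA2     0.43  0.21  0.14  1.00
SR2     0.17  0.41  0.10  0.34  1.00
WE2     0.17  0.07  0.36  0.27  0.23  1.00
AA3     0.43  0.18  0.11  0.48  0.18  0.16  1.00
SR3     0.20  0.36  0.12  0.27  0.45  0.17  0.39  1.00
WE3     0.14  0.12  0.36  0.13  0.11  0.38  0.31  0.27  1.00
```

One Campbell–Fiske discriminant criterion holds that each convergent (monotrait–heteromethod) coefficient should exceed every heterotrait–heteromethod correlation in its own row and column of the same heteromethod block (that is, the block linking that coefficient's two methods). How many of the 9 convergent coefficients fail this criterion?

Convergent coefficients and their comparison sets:
AA (methods 1·2): 0.43 vs {0.17, 0.21, 0.17, 0.14} → pass.
AA (methods 1·3): 0.43 vs {0.20, 0.18, 0.14, 0.11} → pass.
AA (methods 2·3): 0.48 vs {0.27, 0.18, 0.13, 0.16} → pass.
SR (methods 1·2): 0.41 vs {0.21, 0.17, 0.07, 0.10} → pass.
SR (methods 1·3): 0.36 vs {0.18, 0.20, 0.12, 0.12} → pass.
SR (methods 2·3): 0.45 vs {0.18, 0.27, 0.11, 0.17} → pass.
WE (methods 1·2): 0.36 vs {0.14, 0.17, 0.10, 0.07} → pass.
WE (methods 1·3): 0.36 vs {0.11, 0.14, 0.12, 0.12} → pass.
WE (methods 2·3): 0.38 vs {0.16, 0.13, 0.17, 0.11} → pass.
0 of 9 fail.

0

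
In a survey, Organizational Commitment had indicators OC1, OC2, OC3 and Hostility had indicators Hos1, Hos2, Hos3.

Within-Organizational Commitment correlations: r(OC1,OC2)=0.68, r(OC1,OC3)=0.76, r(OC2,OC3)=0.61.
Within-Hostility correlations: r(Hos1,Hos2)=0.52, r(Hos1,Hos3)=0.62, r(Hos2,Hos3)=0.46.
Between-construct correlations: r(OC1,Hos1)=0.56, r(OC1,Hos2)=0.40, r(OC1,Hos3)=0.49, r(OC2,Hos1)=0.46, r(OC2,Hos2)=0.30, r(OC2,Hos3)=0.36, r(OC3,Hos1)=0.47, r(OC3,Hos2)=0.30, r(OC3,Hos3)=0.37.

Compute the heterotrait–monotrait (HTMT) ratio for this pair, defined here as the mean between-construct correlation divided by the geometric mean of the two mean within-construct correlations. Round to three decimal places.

0.683

Mean between = 3.71/9 = 0.4122.
Mean within-OC = 2.05/3 = 0.6833; mean within-Hos = 1.60/3 = 0.5333.
Geometric mean = √(0.6833 × 0.5333) = 0.6037.
HTMT = 0.4122 / 0.6037 = 0.683.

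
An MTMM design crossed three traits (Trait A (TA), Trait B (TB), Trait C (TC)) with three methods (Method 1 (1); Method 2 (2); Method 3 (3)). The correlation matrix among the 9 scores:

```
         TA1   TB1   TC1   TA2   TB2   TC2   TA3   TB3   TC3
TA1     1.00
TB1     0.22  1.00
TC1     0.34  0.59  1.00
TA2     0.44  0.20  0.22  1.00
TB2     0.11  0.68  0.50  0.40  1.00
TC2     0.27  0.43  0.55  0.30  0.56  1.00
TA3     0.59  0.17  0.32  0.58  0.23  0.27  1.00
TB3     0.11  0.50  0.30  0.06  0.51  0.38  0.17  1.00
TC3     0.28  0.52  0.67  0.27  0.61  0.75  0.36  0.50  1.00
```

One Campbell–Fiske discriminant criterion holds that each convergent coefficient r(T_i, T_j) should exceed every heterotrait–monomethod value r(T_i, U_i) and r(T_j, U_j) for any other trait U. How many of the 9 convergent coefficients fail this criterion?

Each convergent coefficient versus the relevant comparison correlations:
TA (methods 1·2): 0.44 vs {0.22, 0.40, 0.34, 0.30} → pass.
TA (methods 1·3): 0.59 vs {0.22, 0.17, 0.34, 0.36} → pass.
TA (methods 2·3): 0.58 vs {0.40, 0.17, 0.30, 0.36} → pass.
TB (methods 1·2): 0.68 vs {0.22, 0.40, 0.59, 0.56} → pass.
TB (methods 1·3): 0.50 vs {0.22, 0.17, 0.59, 0.50} → fail.
TB (methods 2·3): 0.51 vs {0.40, 0.17, 0.56, 0.50} → fail.
TC (methods 1·2): 0.55 vs {0.34, 0.30, 0.59, 0.56} → fail.
TC (methods 1·3): 0.67 vs {0.34, 0.36, 0.59, 0.50} → pass.
TC (methods 2·3): 0.75 vs {0.30, 0.36, 0.56, 0.50} → pass.
3 of 9 fail.

3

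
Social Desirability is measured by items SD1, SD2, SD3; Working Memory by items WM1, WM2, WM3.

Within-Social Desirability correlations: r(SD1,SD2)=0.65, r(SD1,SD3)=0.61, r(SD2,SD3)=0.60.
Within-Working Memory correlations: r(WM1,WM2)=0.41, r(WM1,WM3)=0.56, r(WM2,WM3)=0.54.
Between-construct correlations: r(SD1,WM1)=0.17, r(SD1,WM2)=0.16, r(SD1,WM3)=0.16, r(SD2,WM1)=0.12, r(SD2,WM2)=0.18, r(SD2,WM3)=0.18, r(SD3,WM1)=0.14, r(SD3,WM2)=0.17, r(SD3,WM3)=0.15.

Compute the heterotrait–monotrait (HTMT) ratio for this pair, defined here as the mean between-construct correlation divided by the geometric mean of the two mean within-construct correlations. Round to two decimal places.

0.28

Mean heterotrait r = 1.43/9 = 0.1589.
Mean within-SD = 1.86/3 = 0.6200; mean within-WM = 1.51/3 = 0.5033.
Geometric mean = √(0.6200 × 0.5033) = 0.5586.
HTMT = 0.1589 / 0.5586 = 0.28.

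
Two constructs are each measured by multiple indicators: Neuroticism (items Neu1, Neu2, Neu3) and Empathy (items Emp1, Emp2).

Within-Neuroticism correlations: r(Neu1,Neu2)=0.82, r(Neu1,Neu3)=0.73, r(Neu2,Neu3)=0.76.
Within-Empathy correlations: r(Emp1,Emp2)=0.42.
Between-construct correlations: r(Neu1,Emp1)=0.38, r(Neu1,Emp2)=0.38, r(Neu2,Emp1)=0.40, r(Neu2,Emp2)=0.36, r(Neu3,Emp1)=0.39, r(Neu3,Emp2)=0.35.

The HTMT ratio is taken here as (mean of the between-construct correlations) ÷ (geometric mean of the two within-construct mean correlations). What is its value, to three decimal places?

Mean heterotrait r = 2.26/6 = 0.3767.
Mean within-Neu = 2.31/3 = 0.7700; mean within-Emp = 0.42/1 = 0.4200.
Geometric mean = √(0.7700 × 0.4200) = 0.5687.
HTMT = 0.3767 / 0.5687 = 0.662.

0.662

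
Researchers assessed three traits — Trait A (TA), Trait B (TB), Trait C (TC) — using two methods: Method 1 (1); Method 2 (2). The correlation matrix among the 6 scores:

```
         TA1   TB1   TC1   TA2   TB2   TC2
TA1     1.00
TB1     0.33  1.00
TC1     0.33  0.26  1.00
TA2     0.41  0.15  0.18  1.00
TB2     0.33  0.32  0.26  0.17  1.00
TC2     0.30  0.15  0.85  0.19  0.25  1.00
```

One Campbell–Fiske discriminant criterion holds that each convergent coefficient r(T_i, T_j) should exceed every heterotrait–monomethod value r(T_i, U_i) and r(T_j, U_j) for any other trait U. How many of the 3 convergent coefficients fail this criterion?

1

Each convergent coefficient versus the relevant comparison correlations:
TA (methods 1·2): 0.41 vs {0.33, 0.17, 0.33, 0.19} → pass.
TB (methods 1·2): 0.32 vs {0.33, 0.17, 0.26, 0.25} → fail.
TC (methods 1·2): 0.85 vs {0.33, 0.19, 0.26, 0.25} → pass.
1 of 3 fail.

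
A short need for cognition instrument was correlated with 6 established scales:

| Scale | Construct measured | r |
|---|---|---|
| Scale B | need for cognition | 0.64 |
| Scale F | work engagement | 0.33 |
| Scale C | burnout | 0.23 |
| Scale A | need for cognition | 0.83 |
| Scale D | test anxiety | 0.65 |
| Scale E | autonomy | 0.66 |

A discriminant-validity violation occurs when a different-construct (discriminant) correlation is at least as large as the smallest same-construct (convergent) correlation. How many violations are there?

2

Convergent (same construct = need for cognition): Scale B, Scale A.
Smallest convergent = 0.64. Discriminant values: 0.33, 0.23, 0.65, 0.66; count ≥ 0.64 → 2.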